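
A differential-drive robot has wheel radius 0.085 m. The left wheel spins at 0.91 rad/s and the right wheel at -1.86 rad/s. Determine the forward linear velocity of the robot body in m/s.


v = r*(wR + wL)/2 = 0.085*(-1.86 + 0.91)/2 = -0.0404

-0.0404 m/s


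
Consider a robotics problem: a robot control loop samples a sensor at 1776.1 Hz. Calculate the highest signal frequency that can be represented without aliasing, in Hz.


f_max = f_s/2 = 1776.1/2 = 888.0500

888.0500 Hz


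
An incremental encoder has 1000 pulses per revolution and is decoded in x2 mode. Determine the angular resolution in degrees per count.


resolution = 360 / (PPR * 2) = 360 / 2000 = 0.1800

0.1800 degrees


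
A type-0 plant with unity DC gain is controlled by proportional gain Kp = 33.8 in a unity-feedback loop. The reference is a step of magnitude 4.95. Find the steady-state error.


e_ss = R/(1 + Kp) = 4.95/(1 + 33.8) = 4.95/34.8000 = 0.1422

0.1422


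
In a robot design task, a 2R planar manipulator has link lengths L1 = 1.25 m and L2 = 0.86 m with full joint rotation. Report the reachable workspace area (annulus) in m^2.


r_max = L1 + L2 = 2.1100, r_min = |L1 - L2| = 0.3900
A = pi*(r_max^2 - r_min^2) = pi*(4.4521 - 0.1521) = 13.5088

13.5088 m^2


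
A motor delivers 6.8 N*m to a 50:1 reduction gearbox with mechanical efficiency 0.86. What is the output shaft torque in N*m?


tau_out = tau_in * N * eta = 6.8 * 50 * 0.86 = 292.4000

292.4000 N*m


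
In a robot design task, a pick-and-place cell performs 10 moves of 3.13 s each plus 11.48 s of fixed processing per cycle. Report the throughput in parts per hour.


T_cycle = 10*3.13 + 11.48 = 42.7800 s
rate = 3600/T = 84.1515

84.1515 parts/hour


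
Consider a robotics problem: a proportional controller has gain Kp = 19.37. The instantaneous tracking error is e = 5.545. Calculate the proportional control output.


u_P = Kp * e = 19.37 * 5.545 = 107.4066

107.4066


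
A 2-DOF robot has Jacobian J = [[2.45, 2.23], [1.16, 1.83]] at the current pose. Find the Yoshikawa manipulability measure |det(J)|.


det(J) = 2.45*1.83 - (2.23)*(1.16) = 1.8967
|det(J)| = 1.8967

1.8967


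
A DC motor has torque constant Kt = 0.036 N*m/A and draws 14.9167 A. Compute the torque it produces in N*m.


tau = Kt * I = 0.036*14.9167 = 0.5370

0.5370 N*m


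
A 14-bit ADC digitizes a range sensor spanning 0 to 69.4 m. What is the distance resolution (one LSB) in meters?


res = range / 2^n = 69.4/2^14 = 69.4/16384 = 0.0042

0.0042 m


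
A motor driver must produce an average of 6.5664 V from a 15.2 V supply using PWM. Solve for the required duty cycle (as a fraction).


D = V_avg/V_supply = 6.5664/15.2 = 0.4320

0.4320


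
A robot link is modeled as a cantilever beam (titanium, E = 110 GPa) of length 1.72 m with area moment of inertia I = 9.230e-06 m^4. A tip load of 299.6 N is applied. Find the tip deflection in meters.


delta = F*L^3/(3*E*I) = 299.6*1.72^3/(3*1.100e+11*9.230e-06)
      = 1524.4990208/3045900 = 5.0051e-04

5.0051e-04 m


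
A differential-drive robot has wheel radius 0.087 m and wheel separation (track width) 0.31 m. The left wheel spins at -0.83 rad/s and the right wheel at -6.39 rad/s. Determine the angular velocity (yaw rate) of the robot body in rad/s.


omega = r*(wR - wL)/L = 0.087*(-6.39 - (-0.83))/0.31 = -1.5604

-1.5604 rad/s


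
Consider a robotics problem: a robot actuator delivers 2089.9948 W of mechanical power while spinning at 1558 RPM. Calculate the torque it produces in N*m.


omega = 1558 * 2*pi/60 = 163.153378 rad/s
tau = P / omega = 2089.9948 / 163.153378 = 12.8100

12.8100 N*m


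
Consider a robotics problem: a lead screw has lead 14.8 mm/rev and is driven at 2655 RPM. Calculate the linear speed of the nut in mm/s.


v = lead * (RPM/60) = 14.8*2655/60 = 654.9000

654.9000 mm/s


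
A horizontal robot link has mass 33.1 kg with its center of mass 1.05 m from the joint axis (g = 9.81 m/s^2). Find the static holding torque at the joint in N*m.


tau = m*g*L = 33.1 * 9.81 * 1.05 = 340.9466

340.9466 N*m


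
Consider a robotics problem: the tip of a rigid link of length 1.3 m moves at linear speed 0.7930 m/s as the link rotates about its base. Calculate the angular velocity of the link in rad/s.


omega = v / L = 0.7930 / 1.3 = 0.6100

0.6100 rad/s


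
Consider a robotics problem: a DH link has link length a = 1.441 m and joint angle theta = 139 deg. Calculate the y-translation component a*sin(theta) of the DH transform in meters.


a*sin(theta) = 1.441*sin(139 deg) = 0.9454

0.9454 m


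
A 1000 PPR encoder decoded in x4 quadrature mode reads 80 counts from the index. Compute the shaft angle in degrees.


angle = counts * 360 / (PPR*4) = 80 * 360 / 4000 = 7.2000

7.2000 degrees


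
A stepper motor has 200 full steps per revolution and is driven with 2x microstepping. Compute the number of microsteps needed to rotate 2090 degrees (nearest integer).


step_size = 360/(200*2) = 360/400 = 0.900000 deg
n = 2090/(360/400) = 2090*400/360 = 2322.2222 -> 2322

2322 steps


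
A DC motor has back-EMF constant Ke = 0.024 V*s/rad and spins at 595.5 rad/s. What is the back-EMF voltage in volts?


V_emf = Ke * omega = 0.024*595.5 = 14.2920

14.2920 V


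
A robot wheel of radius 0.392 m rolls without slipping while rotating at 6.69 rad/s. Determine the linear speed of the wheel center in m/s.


v = omega * r = 6.69 * 0.392 = 2.6225

2.6225 m/s


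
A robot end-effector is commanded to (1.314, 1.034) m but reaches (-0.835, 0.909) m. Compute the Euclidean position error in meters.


dx = -0.835 - (1.314) = -2.1490, dy = 0.909 - (1.034) = -0.1250
err = sqrt(4.618201 + 0.015625) = 2.1526

2.1526 m


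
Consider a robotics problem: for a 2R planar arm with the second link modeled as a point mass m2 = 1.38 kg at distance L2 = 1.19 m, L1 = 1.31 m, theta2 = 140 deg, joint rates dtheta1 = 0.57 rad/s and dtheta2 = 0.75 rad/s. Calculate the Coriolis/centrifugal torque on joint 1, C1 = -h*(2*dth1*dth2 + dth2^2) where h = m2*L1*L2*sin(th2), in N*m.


h = m2*L1*L2*sin(th2) = 1.38*1.31*1.19*sin(140 deg) = 1.382817
C1 = -h*(2*0.57*0.75 + 0.75^2) = -1.382817*1.4175 = -1.9601

-1.9601 N*m


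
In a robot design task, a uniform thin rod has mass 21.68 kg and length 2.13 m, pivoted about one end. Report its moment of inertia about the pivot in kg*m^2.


I = (1/3)*m*L^2 = (1/3)*21.68*2.13^2 = 32.7867

32.7867 kg*m^2


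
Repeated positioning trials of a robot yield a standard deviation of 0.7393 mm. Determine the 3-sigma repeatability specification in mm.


repeatability = 3*sigma = 3*0.7393 = 2.2179

2.2179 mm


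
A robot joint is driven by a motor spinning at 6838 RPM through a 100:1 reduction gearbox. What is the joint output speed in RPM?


omega_joint = omega_motor / N = 6838 / 100 = 68.3800

68.3800 RPM


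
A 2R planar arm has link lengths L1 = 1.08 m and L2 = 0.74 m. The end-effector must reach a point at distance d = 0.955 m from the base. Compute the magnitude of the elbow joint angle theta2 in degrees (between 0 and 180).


cos(th2) = (d^2 - L1^2 - L2^2)/(2*L1*L2) = (0.955^2 - 1.08^2 - 0.74^2)/(2*1.08*0.74) = -0.50173611
th2 = acos(-0.50173611) = 120.1149 deg

120.1149 degrees


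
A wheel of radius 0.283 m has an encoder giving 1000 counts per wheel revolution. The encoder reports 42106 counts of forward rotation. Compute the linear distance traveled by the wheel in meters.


revs = 42106/1000 = 42.106000
d = revs * 2*pi*r = 42.106000 * 2*pi*0.283 = 74.8704

74.8704 m


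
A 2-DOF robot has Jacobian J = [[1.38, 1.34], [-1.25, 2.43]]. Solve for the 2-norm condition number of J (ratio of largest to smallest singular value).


JJ^T eigenvalues: trace(JJ^T) = 11.1674, det(JJ^T) = det(J)^2 = 25.28480656
s_max^2 = (11.1674 + sqrt(23.57159652))/2 = 8.01122943
s_min^2 = (11.1674 - sqrt(23.57159652))/2 = 3.15617057
kappa = s_max/s_min = sqrt(8.01122943/3.15617057) = 1.5932

1.5932


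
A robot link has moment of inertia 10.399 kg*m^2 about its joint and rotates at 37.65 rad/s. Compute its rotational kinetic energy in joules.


KE = (1/2)*I*omega^2 = 0.5*10.399*37.65^2 = 7370.4082

7370.4082 J


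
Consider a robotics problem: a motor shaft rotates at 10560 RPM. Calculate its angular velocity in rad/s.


omega = 10560 * 2*pi/60 = 1105.8406

1105.8406 rad/s


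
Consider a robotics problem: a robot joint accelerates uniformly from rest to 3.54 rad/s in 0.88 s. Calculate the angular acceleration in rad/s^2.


alpha = delta_omega / t = 3.54 / 0.88 = 4.0227

4.0227 rad/s^2


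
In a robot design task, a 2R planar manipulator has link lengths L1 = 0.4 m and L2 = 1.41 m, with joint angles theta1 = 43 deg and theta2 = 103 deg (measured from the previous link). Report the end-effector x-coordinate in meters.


x = L1*cos(th1) + L2*cos(th1+th2) = 0.4*cos(43 deg) + 1.41*cos(146 deg) = -0.8764

-0.8764 m


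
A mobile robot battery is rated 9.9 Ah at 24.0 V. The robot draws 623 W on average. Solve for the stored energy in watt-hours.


E = capacity * V = 9.9*24.0 = 237.6000

237.6000 Wh


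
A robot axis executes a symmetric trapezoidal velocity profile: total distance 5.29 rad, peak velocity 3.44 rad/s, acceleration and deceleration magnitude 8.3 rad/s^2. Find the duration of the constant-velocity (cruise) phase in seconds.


t_acc = v/a = 0.414458 s, d_acc = v^2/(2a) = 0.712867 rad each
d_cruise = 5.29 - 2*0.712867 = 3.864266 rad
t_cruise = d_cruise/v = 3.864266/3.44 = 1.1233

1.1233 s


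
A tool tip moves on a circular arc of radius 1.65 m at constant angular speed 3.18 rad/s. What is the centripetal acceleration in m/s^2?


a_c = omega^2 * r = 3.18^2 * 1.65 = 16.6855

16.6855 m/s^2


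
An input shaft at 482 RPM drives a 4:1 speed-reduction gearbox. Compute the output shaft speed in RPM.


omega_out = omega_in / N = 482 / 4 = 120.5000

120.5000 RPM


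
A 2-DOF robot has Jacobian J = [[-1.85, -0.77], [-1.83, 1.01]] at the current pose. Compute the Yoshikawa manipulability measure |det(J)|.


det(J) = -1.85*1.01 - (-0.77)*(-1.83) = -3.2776
|det(J)| = 3.2776

3.2776


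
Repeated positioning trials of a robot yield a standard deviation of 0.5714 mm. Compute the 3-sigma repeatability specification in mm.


repeatability = 3*sigma = 3*0.5714 = 1.7142

1.7142 mm


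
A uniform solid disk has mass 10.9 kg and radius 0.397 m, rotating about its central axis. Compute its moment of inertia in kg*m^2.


I = (1/2)*m*R^2 = 0.5*10.9*0.397^2 = 0.8590

0.8590 kg*m^2


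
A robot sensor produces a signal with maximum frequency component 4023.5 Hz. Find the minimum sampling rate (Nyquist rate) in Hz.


f_s,min = 2*f_max = 2*4023.5 = 8047.0000

8047.0000 Hz


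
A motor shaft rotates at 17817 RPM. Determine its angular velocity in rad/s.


omega = 17817 * 2*pi/60 = 1865.7919

1865.7919 rad/s


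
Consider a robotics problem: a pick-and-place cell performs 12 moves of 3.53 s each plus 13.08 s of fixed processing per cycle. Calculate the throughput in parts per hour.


T_cycle = 12*3.53 + 13.08 = 55.4400 s
rate = 3600/T = 64.9351

64.9351 parts/hour


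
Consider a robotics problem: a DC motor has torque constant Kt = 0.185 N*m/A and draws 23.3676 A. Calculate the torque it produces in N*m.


tau = Kt * I = 0.185*23.3676 = 4.3230

4.3230 N*m


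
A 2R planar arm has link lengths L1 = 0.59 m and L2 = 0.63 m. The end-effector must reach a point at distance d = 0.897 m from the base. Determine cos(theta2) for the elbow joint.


cos(th2) = (d^2 - L1^2 - L2^2)/(2*L1*L2) = (0.897^2 - 0.59^2 - 0.63^2)/(2*0.59*0.63) = 0.0802

0.0802


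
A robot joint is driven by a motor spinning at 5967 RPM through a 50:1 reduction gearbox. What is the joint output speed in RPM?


omega_joint = omega_motor / N = 5967 / 50 = 119.3400

119.3400 RPM


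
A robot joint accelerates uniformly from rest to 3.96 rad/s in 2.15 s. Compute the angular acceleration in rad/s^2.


alpha = delta_omega / t = 3.96 / 2.15 = 1.8419

1.8419 rad/s^2


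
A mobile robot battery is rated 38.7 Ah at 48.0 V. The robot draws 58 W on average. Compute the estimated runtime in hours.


E = 38.7*48.0 = 1857.6000 Wh
t = E/P = 1857.6000/58 = 32.0276

32.0276 hours


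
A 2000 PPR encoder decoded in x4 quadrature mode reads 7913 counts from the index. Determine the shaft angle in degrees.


angle = counts * 360 / (PPR*4) = 7913 * 360 / 8000 = 356.0850

356.0850 degrees


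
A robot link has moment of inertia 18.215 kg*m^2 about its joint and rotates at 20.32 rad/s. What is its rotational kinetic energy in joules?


KE = (1/2)*I*omega^2 = 0.5*18.215*20.32^2 = 3760.5086

3760.5086 J


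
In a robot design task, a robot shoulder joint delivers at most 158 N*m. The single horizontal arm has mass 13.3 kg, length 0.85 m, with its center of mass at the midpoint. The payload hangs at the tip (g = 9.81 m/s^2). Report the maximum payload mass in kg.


tau_arm = m_arm*g*(L/2) = 13.3*9.81*0.85/2 = 55.4510 N*m
tau_payload = tau_max - tau_arm = 158 - 55.4510 = 102.5490
m_payload = tau_payload / (g*L) = 102.5490 / (9.81*0.85) = 12.2983

12.2983 kg


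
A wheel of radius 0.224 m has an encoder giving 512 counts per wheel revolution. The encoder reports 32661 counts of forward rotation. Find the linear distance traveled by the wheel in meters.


revs = 32661/512 = 63.791016
d = revs * 2*pi*r = 63.791016 * 2*pi*0.224 = 89.7816

89.7816 m


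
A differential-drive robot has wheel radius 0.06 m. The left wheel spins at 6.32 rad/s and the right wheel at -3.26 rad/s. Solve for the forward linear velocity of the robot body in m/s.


v = r*(wR + wL)/2 = 0.06*(-3.26 + 6.32)/2 = 0.0918

0.0918 m/s


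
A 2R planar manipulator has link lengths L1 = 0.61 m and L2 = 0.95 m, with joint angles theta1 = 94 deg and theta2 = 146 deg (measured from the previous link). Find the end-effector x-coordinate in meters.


x = L1*cos(th1) + L2*cos(th1+th2) = 0.61*cos(94 deg) + 0.95*cos(240 deg) = -0.5176

-0.5176 m


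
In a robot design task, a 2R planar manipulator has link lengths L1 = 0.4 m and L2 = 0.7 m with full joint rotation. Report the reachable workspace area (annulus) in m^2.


r_max = L1 + L2 = 1.1000, r_min = |L1 - L2| = 0.3000
A = pi*(r_max^2 - r_min^2) = pi*(1.2100 - 0.0900) = 3.5186

3.5186 m^2


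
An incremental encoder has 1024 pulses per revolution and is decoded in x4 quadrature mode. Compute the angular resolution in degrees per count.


resolution = 360 / (PPR * 4) = 360 / 4096 = 0.0879

0.0879 degrees


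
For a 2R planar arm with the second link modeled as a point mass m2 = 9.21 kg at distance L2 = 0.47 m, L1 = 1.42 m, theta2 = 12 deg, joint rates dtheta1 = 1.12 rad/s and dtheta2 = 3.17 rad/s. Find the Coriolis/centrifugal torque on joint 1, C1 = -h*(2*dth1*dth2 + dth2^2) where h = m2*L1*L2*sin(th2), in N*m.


h = m2*L1*L2*sin(th2) = 9.21*1.42*0.47*sin(12 deg) = 1.277982
C1 = -h*(2*1.12*3.17 + 3.17^2) = -1.277982*17.1497 = -21.9170

-21.9170 N*m


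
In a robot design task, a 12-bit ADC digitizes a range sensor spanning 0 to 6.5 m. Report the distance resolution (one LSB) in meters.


res = range / 2^n = 6.5/2^12 = 6.5/4096 = 0.0016

0.0016 m


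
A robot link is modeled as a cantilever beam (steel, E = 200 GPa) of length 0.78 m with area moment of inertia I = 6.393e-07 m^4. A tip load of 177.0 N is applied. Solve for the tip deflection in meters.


delta = F*L^3/(3*E*I) = 177.0*0.78^3/(3*2.000e+11*6.393e-07)
      = 83.995704/383580 = 2.1898e-04

2.1898e-04 m


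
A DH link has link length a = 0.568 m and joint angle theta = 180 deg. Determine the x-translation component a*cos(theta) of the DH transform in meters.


a*cos(theta) = 0.568*cos(180 deg) = -0.5680

-0.5680 m


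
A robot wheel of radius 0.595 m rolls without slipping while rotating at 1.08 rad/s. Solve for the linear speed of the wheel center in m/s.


v = omega * r = 1.08 * 0.595 = 0.6426

0.6426 m/s


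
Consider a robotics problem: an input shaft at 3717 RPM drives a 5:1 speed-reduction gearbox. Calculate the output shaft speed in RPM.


omega_out = omega_in / N = 3717 / 5 = 743.4000

743.4000 RPM


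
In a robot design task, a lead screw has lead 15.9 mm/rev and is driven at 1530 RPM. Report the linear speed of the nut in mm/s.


v = lead * (RPM/60) = 15.9*1530/60 = 405.4500

405.4500 mm/s


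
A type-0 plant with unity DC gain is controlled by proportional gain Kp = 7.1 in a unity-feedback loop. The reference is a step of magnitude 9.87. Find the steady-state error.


e_ss = R/(1 + Kp) = 9.87/(1 + 7.1) = 9.87/8.1000 = 1.2185

1.2185


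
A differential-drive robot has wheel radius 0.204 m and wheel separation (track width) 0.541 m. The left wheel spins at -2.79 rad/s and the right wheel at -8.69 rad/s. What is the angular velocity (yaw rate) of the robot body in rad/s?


omega = r*(wR - wL)/L = 0.204*(-8.69 - (-2.79))/0.541 = -2.2248

-2.2248 rad/s


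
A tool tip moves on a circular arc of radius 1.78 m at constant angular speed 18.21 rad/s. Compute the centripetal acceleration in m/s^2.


a_c = omega^2 * r = 18.21^2 * 1.78 = 590.2553

590.2553 m/s^2


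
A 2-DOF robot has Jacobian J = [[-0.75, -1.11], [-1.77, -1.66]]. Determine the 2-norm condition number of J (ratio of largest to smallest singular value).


JJ^T eigenvalues: trace(JJ^T) = 7.6831, det(JJ^T) = det(J)^2 = 0.51796809
s_max^2 = (7.6831 + sqrt(56.95815325))/2 = 7.61508128
s_min^2 = (7.6831 - sqrt(56.95815325))/2 = 0.06801872
kappa = s_max/s_min = sqrt(7.61508128/0.06801872) = 10.5809

10.5809


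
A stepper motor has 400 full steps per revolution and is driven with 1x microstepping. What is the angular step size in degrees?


step = 360/(400*1) = 360/400 = 0.9000

0.9000 degrees


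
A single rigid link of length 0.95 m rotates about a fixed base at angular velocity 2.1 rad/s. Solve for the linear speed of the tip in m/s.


v = L*omega = 0.95 * 2.1 = 1.9950

1.9950 m/s


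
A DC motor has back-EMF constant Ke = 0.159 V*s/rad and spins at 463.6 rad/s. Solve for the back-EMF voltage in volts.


V_emf = Ke * omega = 0.159*463.6 = 73.7124

73.7124 V


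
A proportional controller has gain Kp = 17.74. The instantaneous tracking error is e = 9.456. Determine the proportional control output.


u_P = Kp * e = 17.74 * 9.456 = 167.7494

167.7494


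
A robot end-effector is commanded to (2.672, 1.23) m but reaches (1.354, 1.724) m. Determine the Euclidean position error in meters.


dx = 1.354 - (2.672) = -1.3180, dy = 1.724 - (1.23) = 0.4940
err = sqrt(1.737124 + 0.244036) = 1.4075

1.4075 m


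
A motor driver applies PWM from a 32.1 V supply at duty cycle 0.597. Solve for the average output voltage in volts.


V_avg = V_supply * D = 32.1*0.597 = 19.1637

19.1637 V


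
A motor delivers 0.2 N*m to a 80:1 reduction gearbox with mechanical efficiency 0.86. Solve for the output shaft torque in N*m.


tau_out = tau_in * N * eta = 0.2 * 80 * 0.86 = 13.7600

13.7600 N*m


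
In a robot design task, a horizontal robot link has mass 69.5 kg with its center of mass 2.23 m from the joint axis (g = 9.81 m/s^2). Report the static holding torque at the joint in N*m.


tau = m*g*L = 69.5 * 9.81 * 2.23 = 1520.4029

1520.4029 N*m


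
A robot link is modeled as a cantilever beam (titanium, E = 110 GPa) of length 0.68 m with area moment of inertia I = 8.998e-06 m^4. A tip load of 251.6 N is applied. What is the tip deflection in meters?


delta = F*L^3/(3*E*I) = 251.6*0.68^3/(3*1.100e+11*8.998e-06)
      = 79.1110912/2969340 = 2.6643e-05

2.6643e-05 m


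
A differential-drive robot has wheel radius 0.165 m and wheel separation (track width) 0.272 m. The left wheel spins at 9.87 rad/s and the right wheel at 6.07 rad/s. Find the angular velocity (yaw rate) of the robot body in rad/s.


omega = r*(wR - wL)/L = 0.165*(6.07 - (9.87))/0.272 = -2.3051

-2.3051 rad/s


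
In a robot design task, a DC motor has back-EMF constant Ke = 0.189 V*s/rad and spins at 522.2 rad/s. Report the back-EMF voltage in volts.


V_emf = Ke * omega = 0.189*522.2 = 98.6958

98.6958 V


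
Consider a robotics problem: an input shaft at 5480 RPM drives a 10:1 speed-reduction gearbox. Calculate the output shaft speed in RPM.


omega_out = omega_in / N = 5480 / 10 = 548.0000

548.0000 RPM


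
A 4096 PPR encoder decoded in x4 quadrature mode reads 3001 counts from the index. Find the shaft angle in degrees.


angle = counts * 360 / (PPR*4) = 3001 * 360 / 16384 = 65.9399

65.9399 degrees


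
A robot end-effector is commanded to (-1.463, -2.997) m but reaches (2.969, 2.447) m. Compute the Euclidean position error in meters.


dx = 2.969 - (-1.463) = 4.4320, dy = 2.447 - (-2.997) = 5.4440
err = sqrt(19.642624 + 29.637136) = 7.0200

7.0200 m


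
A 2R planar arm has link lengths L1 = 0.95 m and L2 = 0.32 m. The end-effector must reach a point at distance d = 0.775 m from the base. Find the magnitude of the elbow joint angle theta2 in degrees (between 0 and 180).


cos(th2) = (d^2 - L1^2 - L2^2)/(2*L1*L2) = (0.775^2 - 0.95^2 - 0.32^2)/(2*0.95*0.32) = -0.66492599
th2 = acos(-0.66492599) = 131.6766 deg

131.6766 degrees


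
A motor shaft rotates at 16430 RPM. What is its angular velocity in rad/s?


omega = 16430 * 2*pi/60 = 1720.5456

1720.5456 rad/s


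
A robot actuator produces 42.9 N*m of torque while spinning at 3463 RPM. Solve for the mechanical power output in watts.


omega = 3463 * 2*pi/60 = 362.644512 rad/s
P = tau * omega = 42.9 * 362.644512 = 15557.4496

15557.4496 W


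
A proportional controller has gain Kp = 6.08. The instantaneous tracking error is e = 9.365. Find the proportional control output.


u_P = Kp * e = 6.08 * 9.365 = 56.9392

56.9392


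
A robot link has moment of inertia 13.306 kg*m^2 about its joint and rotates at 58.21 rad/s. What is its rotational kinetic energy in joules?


KE = (1/2)*I*omega^2 = 0.5*13.306*58.21^2 = 22543.0525

22543.0525 J


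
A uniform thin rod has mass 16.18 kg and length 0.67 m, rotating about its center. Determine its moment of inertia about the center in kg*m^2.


I = (1/12)*m*L^2 = (1/12)*16.18*0.67^2 = 0.6053

0.6053 kg*m^2


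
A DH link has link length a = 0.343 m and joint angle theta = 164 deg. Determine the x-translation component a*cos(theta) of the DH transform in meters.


a*cos(theta) = 0.343*cos(164 deg) = -0.3297

-0.3297 m


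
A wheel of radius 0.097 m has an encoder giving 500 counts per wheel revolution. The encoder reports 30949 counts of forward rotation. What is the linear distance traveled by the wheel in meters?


revs = 30949/500 = 61.898000
d = revs * 2*pi*r = 61.898000 * 2*pi*0.097 = 37.7249

37.7249 m


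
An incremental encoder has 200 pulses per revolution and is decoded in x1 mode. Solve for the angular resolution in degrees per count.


resolution = 360 / (PPR * 1) = 360 / 200 = 1.8000

1.8000 degrees


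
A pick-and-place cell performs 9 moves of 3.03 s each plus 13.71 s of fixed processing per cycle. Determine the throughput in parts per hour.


T_cycle = 9*3.03 + 13.71 = 40.9800 s
rate = 3600/T = 87.8477

87.8477 parts/hour


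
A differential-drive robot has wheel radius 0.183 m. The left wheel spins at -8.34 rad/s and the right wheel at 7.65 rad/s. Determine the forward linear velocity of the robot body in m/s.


v = r*(wR + wL)/2 = 0.183*(7.65 + -8.34)/2 = -0.0631

-0.0631 m/s


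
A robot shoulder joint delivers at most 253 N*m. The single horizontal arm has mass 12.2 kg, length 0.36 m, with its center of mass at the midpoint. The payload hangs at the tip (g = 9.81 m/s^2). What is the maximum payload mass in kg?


tau_arm = m_arm*g*(L/2) = 12.2*9.81*0.36/2 = 21.5428 N*m
tau_payload = tau_max - tau_arm = 253 - 21.5428 = 231.4572
m_payload = tau_payload / (g*L) = 231.4572 / (9.81*0.36) = 65.5389

65.5389 kg


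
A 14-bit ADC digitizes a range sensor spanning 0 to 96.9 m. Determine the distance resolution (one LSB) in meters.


res = range / 2^n = 96.9/2^14 = 96.9/16384 = 0.0059

0.0059 m


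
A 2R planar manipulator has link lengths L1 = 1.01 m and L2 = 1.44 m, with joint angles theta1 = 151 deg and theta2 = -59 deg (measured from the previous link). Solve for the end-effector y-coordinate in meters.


y = L1*sin(th1) + L2*sin(th1+th2) = 1.01*sin(151 deg) + 1.44*sin(92 deg) = 1.9288

1.9288 m


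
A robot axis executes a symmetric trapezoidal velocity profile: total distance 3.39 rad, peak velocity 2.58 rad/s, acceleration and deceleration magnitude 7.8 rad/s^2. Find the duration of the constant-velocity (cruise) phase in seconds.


t_acc = v/a = 0.330769 s, d_acc = v^2/(2a) = 0.426692 rad each
d_cruise = 3.39 - 2*0.426692 = 2.536616 rad
t_cruise = d_cruise/v = 2.536616/2.58 = 0.9832

0.9832 s


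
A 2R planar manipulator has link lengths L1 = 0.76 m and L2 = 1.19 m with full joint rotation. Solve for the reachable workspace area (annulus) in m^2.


r_max = L1 + L2 = 1.9500, r_min = |L1 - L2| = 0.4300
A = pi*(r_max^2 - r_min^2) = pi*(3.8025 - 0.1849) = 11.3650

11.3650 m^2


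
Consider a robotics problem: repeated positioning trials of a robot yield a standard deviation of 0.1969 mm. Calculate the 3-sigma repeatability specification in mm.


repeatability = 3*sigma = 3*0.1969 = 0.5907

0.5907 mm


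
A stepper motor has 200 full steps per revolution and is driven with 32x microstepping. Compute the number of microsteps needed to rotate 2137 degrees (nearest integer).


step_size = 360/(200*32) = 360/6400 = 0.056250 deg
n = 2137/(360/6400) = 2137*6400/360 = 37991.1111 -> 37991

37991 steps


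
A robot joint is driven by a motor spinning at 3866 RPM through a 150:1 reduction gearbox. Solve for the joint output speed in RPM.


omega_joint = omega_motor / N = 3866 / 150 = 25.7733

25.7733 RPM


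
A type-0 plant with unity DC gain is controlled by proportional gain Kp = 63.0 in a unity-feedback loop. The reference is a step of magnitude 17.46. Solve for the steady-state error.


e_ss = R/(1 + Kp) = 17.46/(1 + 63.0) = 17.46/64.0000 = 0.2728

0.2728


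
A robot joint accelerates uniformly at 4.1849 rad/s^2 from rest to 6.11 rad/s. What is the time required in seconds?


t = delta_omega / alpha = 6.11 / 4.1849 = 1.4600

1.4600 s


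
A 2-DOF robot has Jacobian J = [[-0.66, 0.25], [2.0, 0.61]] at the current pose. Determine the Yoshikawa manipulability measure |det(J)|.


det(J) = -0.66*0.61 - (0.25)*(2.0) = -0.9026
|det(J)| = 0.9026

0.9026


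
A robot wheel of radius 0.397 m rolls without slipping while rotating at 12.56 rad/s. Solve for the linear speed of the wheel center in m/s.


v = omega * r = 12.56 * 0.397 = 4.9863

4.9863 m/s


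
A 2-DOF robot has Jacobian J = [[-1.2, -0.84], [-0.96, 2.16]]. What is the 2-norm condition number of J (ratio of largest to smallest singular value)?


JJ^T eigenvalues: trace(JJ^T) = 7.7328, det(JJ^T) = det(J)^2 = 11.54912256
s_max^2 = (7.7328 + sqrt(13.59970560))/2 = 5.71028893
s_min^2 = (7.7328 - sqrt(13.59970560))/2 = 2.02251107
kappa = s_max/s_min = sqrt(5.71028893/2.02251107) = 1.6803

1.6803


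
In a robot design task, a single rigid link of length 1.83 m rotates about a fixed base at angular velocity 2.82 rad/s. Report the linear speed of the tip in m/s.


v = L*omega = 1.83 * 2.82 = 5.1606

5.1606 m/s


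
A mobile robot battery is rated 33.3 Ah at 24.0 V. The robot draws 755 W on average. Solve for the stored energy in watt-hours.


E = capacity * V = 33.3*24.0 = 799.2000

799.2000 Wh


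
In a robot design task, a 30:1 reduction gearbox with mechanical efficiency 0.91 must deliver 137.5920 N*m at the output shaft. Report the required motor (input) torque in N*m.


tau_in = tau_out / (N * eta) = 137.5920 / (30 * 0.91) = 5.0400

5.0400 N*m


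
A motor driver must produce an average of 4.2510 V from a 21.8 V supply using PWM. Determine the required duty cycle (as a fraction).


D = V_avg/V_supply = 4.2510/21.8 = 0.1950

0.1950


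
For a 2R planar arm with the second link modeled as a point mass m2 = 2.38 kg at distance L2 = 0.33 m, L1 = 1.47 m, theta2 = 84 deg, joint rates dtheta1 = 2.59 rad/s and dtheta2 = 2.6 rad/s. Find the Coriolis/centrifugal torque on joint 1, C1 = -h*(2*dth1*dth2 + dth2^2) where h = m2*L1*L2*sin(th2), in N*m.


h = m2*L1*L2*sin(th2) = 2.38*1.47*0.33*sin(84 deg) = 1.148213
C1 = -h*(2*2.59*2.6 + 2.6^2) = -1.148213*20.2280 = -23.2261

-23.2261 N*m


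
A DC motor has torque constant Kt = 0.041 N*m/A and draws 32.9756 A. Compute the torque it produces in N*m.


tau = Kt * I = 0.041*32.9756 = 1.3520

1.3520 N*m


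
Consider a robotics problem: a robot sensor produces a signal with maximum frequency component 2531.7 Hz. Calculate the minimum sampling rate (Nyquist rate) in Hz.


f_s,min = 2*f_max = 2*2531.7 = 5063.4000

5063.4000 Hz


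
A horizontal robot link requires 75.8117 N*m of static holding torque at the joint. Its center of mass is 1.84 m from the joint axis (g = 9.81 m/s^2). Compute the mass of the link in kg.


m = tau / (g*L) = 75.8117 / (9.81 * 1.84) = 4.2000

4.2000 kg


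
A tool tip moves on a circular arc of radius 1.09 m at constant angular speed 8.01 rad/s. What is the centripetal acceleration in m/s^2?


a_c = omega^2 * r = 8.01^2 * 1.09 = 69.9345

69.9345 m/s^2


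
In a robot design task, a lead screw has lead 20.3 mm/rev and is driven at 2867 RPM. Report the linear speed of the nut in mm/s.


v = lead * (RPM/60) = 20.3*2867/60 = 970.0017

970.0017 mm/s


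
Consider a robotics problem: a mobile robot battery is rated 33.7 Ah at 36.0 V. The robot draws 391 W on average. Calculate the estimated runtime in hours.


E = 33.7*36.0 = 1213.2000 Wh
t = E/P = 1213.2000/391 = 3.1028

3.1028 hours


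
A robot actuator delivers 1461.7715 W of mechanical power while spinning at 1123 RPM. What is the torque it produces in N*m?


omega = 1123 * 2*pi/60 = 117.600285 rad/s
tau = P / omega = 1461.7715 / 117.600285 = 12.4300

12.4300 N*m


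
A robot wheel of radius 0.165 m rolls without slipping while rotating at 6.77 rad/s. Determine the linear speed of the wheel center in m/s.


v = omega * r = 6.77 * 0.165 = 1.1170

1.1170 m/s


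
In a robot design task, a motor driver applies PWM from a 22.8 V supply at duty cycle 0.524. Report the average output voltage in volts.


V_avg = V_supply * D = 22.8*0.524 = 11.9472

11.9472 V


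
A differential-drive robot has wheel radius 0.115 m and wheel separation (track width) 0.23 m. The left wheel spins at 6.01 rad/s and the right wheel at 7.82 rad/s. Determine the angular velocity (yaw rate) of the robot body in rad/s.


omega = r*(wR - wL)/L = 0.115*(7.82 - (6.01))/0.23 = 0.9050

0.9050 rad/s


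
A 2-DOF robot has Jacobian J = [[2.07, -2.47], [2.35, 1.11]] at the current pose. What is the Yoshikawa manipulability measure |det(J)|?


det(J) = 2.07*1.11 - (-2.47)*(2.35) = 8.1022
|det(J)| = 8.1022

8.1022


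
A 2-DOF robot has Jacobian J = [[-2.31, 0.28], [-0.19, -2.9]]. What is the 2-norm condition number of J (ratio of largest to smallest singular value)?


JJ^T eigenvalues: trace(JJ^T) = 13.8606, det(JJ^T) = det(J)^2 = 45.59220484
s_max^2 = (13.8606 + sqrt(9.74741300))/2 = 8.49134236
s_min^2 = (13.8606 - sqrt(9.74741300))/2 = 5.36925764
kappa = s_max/s_min = sqrt(8.49134236/5.36925764) = 1.2576

1.2576


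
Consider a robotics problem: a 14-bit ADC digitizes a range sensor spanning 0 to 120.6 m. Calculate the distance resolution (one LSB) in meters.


res = range / 2^n = 120.6/2^14 = 120.6/16384 = 0.0074

0.0074 m


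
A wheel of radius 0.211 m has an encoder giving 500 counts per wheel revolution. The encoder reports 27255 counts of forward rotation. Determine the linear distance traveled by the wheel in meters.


revs = 27255/500 = 54.510000
d = revs * 2*pi*r = 54.510000 * 2*pi*0.211 = 72.2667

72.2667 m


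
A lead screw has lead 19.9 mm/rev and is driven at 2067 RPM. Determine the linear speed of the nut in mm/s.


v = lead * (RPM/60) = 19.9*2067/60 = 685.5550

685.5550 mm/s


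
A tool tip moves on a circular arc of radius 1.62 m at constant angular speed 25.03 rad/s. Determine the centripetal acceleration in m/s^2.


a_c = omega^2 * r = 25.03^2 * 1.62 = 1014.9315

1014.9315 m/s^2


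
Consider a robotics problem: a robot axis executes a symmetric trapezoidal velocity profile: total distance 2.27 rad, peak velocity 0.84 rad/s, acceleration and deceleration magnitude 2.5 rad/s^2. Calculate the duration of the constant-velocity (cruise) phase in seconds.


t_acc = v/a = 0.336000 s, d_acc = v^2/(2a) = 0.141120 rad each
d_cruise = 2.27 - 2*0.141120 = 1.987760 rad
t_cruise = d_cruise/v = 1.987760/0.84 = 2.3664

2.3664 s


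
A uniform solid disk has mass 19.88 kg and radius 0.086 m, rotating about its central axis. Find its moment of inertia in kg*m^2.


I = (1/2)*m*R^2 = 0.5*19.88*0.086^2 = 0.0735

0.0735 kg*m^2


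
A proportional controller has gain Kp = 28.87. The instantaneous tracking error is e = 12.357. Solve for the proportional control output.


u_P = Kp * e = 28.87 * 12.357 = 356.7466

356.7466


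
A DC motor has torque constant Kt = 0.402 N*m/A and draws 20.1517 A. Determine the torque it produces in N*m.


tau = Kt * I = 0.402*20.1517 = 8.1010

8.1010 N*m


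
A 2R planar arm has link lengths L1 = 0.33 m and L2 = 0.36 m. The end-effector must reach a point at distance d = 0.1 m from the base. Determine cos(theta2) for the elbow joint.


cos(th2) = (d^2 - L1^2 - L2^2)/(2*L1*L2) = (0.1^2 - 0.33^2 - 0.36^2)/(2*0.33*0.36) = -0.9617

-0.9617


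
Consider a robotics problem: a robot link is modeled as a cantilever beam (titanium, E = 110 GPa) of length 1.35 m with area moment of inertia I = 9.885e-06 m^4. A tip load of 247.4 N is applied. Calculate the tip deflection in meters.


delta = F*L^3/(3*E*I) = 247.4*1.35^3/(3*1.100e+11*9.885e-06)
      = 608.696775/3262050 = 1.8660e-04

1.8660e-04 m


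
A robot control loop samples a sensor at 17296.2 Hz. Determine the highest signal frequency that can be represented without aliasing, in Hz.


f_max = f_s/2 = 17296.2/2 = 8648.1000

8648.1000 Hz


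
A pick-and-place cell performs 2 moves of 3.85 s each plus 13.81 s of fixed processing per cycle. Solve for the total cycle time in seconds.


T = 2*3.85 + 13.81 = 21.5100

21.5100 s


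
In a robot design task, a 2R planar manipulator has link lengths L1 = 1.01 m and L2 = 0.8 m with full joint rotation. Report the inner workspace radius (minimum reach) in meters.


r_min = |L1 - L2| = |1.01 - 0.8| = 0.2100

0.2100 m


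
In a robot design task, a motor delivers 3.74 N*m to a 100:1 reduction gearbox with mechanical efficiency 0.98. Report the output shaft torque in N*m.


tau_out = tau_in * N * eta = 3.74 * 100 * 0.98 = 366.5200

366.5200 N*m


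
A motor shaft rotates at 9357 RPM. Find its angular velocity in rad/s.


omega = 9357 * 2*pi/60 = 979.8627

979.8627 rad/s


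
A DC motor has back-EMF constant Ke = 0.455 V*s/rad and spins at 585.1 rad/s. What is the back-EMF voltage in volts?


V_emf = Ke * omega = 0.455*585.1 = 266.2205

266.2205 V


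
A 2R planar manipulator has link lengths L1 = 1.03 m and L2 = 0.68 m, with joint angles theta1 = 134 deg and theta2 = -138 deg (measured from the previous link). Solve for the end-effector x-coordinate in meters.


x = L1*cos(th1) + L2*cos(th1+th2) = 1.03*cos(134 deg) + 0.68*cos(-4 deg) = -0.0372

-0.0372 m


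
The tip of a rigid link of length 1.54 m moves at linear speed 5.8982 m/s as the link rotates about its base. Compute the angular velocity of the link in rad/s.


omega = v / L = 5.8982 / 1.54 = 3.8300

3.8300 rad/s


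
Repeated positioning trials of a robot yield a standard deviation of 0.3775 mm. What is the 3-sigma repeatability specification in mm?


repeatability = 3*sigma = 3*0.3775 = 1.1325

1.1325 mm


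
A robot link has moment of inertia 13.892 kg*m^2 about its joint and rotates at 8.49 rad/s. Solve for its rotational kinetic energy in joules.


KE = (1/2)*I*omega^2 = 0.5*13.892*8.49^2 = 500.6684

500.6684 J


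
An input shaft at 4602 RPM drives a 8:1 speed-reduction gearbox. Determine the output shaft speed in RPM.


omega_out = omega_in / N = 4602 / 8 = 575.2500

575.2500 RPM


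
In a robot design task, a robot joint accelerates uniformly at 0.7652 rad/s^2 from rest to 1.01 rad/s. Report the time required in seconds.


t = delta_omega / alpha = 1.01 / 0.7652 = 1.3199

1.3199 s


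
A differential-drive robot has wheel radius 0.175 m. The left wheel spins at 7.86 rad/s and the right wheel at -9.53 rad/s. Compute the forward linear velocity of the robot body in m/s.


v = r*(wR + wL)/2 = 0.175*(-9.53 + 7.86)/2 = -0.1461

-0.1461 m/s


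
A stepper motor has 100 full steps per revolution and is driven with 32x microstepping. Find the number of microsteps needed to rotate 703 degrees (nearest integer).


step_size = 360/(100*32) = 360/3200 = 0.112500 deg
n = 703/(360/3200) = 703*3200/360 = 6248.8889 -> 6249

6249 steps


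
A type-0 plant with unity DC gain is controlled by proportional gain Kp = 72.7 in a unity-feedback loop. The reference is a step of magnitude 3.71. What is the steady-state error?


e_ss = R/(1 + Kp) = 3.71/(1 + 72.7) = 3.71/73.7000 = 0.0503

0.0503


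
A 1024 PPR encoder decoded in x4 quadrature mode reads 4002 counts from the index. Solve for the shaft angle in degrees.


angle = counts * 360 / (PPR*4) = 4002 * 360 / 4096 = 351.7383

351.7383 degrees


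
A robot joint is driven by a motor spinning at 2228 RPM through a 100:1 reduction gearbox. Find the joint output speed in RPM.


omega_joint = omega_motor / N = 2228 / 100 = 22.2800

22.2800 RPM


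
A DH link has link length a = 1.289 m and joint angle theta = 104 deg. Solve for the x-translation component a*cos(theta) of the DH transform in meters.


a*cos(theta) = 1.289*cos(104 deg) = -0.3118

-0.3118 m


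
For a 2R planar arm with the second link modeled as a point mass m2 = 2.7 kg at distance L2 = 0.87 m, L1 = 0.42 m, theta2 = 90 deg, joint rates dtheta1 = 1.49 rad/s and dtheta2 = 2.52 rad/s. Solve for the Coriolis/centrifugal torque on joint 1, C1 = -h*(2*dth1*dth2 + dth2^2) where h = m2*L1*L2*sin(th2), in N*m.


h = m2*L1*L2*sin(th2) = 2.7*0.42*0.87*sin(90 deg) = 0.986580
C1 = -h*(2*1.49*2.52 + 2.52^2) = -0.986580*13.8600 = -13.6740

-13.6740 N*m


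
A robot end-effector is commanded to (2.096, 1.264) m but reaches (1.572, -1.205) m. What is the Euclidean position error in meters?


dx = 1.572 - (2.096) = -0.5240, dy = -1.205 - (1.264) = -2.4690
err = sqrt(0.274576 + 6.095961) = 2.5240

2.5240 m


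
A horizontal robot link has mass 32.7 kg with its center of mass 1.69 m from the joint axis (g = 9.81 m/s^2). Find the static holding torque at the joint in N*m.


tau = m*g*L = 32.7 * 9.81 * 1.69 = 542.1300

542.1300 N*m


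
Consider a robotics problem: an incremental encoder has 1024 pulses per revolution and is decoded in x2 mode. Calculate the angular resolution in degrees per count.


resolution = 360 / (PPR * 2) = 360 / 2048 = 0.1758

0.1758 degrees


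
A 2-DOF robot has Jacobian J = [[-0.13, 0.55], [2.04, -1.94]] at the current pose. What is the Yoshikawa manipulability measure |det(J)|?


det(J) = -0.13*-1.94 - (0.55)*(2.04) = -0.8698
|det(J)| = 0.8698

0.8698


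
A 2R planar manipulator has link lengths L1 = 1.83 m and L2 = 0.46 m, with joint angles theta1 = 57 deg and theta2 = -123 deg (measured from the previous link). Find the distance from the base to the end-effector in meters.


x = L1*cos(th1) + L2*cos(th1+th2) = 1.183788
y = L1*sin(th1) + L2*sin(th1+th2) = 1.114536
d = sqrt(x^2 + y^2) = sqrt(1.401354 + 1.242190) = 1.6259

1.6259 m
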